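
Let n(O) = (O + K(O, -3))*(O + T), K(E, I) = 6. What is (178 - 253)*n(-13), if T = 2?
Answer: -5775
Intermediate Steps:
n(O) = (2 + O)*(6 + O) (n(O) = (O + 6)*(O + 2) = (6 + O)*(2 + O) = (2 + O)*(6 + O))
(178 - 253)*n(-13) = (178 - 253)*(12 + (-13)**2 + 8*(-13)) = -75*(12 + 169 - 104) = -75*77 = -5775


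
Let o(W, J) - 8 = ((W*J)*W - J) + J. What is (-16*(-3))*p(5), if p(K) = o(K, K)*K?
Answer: 31920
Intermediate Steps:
o(W, J) = 8 + J*W² (o(W, J) = 8 + (((W*J)*W - J) + J) = 8 + (((J*W)*W - J) + J) = 8 + ((J*W² - J) + J) = 8 + ((-J + J*W²) + J) = 8 + J*W²)
p(K) = K*(8 + K³) (p(K) = (8 + K*K²)*K = (8 + K³)*K = K*(8 + K³))
(-16*(-3))*p(5) = (-16*(-3))*(5*(8 + 5³)) = 48*(5*(8 + 125)) = 48*(5*133) = 48*665 = 31920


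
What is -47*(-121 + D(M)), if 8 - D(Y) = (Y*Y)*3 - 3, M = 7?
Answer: 12079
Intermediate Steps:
D(Y) = 11 - 3*Y**2 (D(Y) = 8 - ((Y*Y)*3 - 3) = 8 - (Y**2*3 - 3) = 8 - (3*Y**2 - 3) = 8 - (-3 + 3*Y**2) = 8 + (3 - 3*Y**2) = 11 - 3*Y**2)
-47*(-121 + D(M)) = -47*(-121 + (11 - 3*7**2)) = -47*(-121 + (11 - 3*49)) = -47*(-121 + (11 - 147)) = -47*(-121 - 136) = -47*(-257) = 12079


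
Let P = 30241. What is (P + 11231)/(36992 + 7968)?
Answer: 1296/1405 ≈ 0.92242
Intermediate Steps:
(P + 11231)/(36992 + 7968) = (30241 + 11231)/(36992 + 7968) = 41472/44960 = 41472*(1/44960) = 1296/1405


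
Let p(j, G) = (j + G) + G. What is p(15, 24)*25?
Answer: 1575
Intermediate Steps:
p(j, G) = j + 2*G (p(j, G) = (G + j) + G = j + 2*G)
p(15, 24)*25 = (15 + 2*24)*25 = (15 + 48)*25 = 63*25 = 1575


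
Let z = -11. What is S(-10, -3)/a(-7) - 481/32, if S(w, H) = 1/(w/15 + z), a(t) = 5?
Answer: -84271/5600 ≈ -15.048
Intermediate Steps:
S(w, H) = 1/(-11 + w/15) (S(w, H) = 1/(w/15 - 11) = 1/(-11 + w/15))
S(-10, -3)/a(-7) - 481/32 = (15/(-165 - 10))/5 - 481/32 = (15/(-175))*(1/5) - 481*1/32 = (15*(-1/175))*(1/5) - 481/32 = -3/35*1/5 - 481/32 = -3/175 - 481/32 = -84271/5600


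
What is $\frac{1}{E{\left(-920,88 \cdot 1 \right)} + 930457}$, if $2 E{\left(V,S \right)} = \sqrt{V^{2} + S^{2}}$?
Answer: $\frac{930457}{865750015313} - \frac{4 \sqrt{13346}}{865750015313} \approx 1.0742 \cdot 10^{-6}$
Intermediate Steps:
$E{\left(V,S \right)} = \frac{\sqrt{S^{2} + V^{2}}}{2}$ ($E{\left(V,S \right)} = \frac{\sqrt{V^{2} + S^{2}}}{2} = \frac{\sqrt{S^{2} + V^{2}}}{2}$)
$\frac{1}{E{\left(-920,88 \cdot 1 \right)} + 930457} = \frac{1}{\frac{\sqrt{\left(88 \cdot 1\right)^{2} + \left(-920\right)^{2}}}{2} + 930457} = \frac{1}{\frac{\sqrt{88^{2} + 846400}}{2} + 930457} = \frac{1}{\frac{\sqrt{7744 + 846400}}{2} + 930457} = \frac{1}{\frac{\sqrt{854144}}{2} + 930457} = \frac{1}{\frac{8 \sqrt{13346}}{2} + 930457} = \frac{1}{4 \sqrt{13346} + 930457} = \frac{1}{930457 + 4 \sqrt{13346}}$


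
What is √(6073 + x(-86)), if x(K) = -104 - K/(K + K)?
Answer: √23874/2 ≈ 77.256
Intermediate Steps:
x(K) = -209/2 (x(K) = -104 - K/(2*K) = -104 - K*1/(2*K) = -104 - 1*½ = -104 - ½ = -209/2)
√(6073 + x(-86)) = √(6073 - 209/2) = √(11937/2) = √23874/2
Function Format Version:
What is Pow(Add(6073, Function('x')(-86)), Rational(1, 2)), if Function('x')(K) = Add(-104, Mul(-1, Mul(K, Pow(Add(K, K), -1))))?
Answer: Mul(Rational(1, 2), Pow(23874, Rational(1, 2))) ≈ 77.256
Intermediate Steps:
Function('x')(K) = Rational(-209, 2) (Function('x')(K) = Add(-104, Mul(-1, Mul(K, Pow(Mul(2, K), -1)))) = Add(-104, Mul(-1, Mul(K, Mul(Rational(1, 2), Pow(K, -1))))) = Add(-104, Mul(-1, Rational(1, 2))) = Add(-104, Rational(-1, 2)) = Rational(-209, 2))
Pow(Add(6073, Function('x')(-86)), Rational(1, 2)) = Pow(Add(6073, Rational(-209, 2)), Rational(1, 2)) = Pow(Rational(11937, 2), Rational(1, 2)) = Mul(Rational(1, 2), Pow(23874, Rational(1, 2)))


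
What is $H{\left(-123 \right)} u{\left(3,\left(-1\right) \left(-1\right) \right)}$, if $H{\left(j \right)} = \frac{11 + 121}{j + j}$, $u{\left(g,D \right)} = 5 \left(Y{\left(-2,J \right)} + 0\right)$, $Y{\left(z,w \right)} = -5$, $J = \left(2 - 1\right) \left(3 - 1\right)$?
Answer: $\frac{550}{41} \approx 13.415$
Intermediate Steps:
$J = 2$ ($J = 1 \cdot 2 = 2$)
$u{\left(g,D \right)} = -25$ ($u{\left(g,D \right)} = 5 \left(-5 + 0\right) = 5 \left(-5\right) = -25$)
$H{\left(j \right)} = \frac{66}{j}$ ($H{\left(j \right)} = \frac{132}{2 j} = 132 \frac{1}{2 j} = \frac{66}{j}$)
$H{\left(-123 \right)} u{\left(3,\left(-1\right) \left(-1\right) \right)} = \frac{66}{-123} \left(-25\right) = 66 \left(- \frac{1}{123}\right) \left(-25\right) = \left(- \frac{22}{41}\right) \left(-25\right) = \frac{550}{41}$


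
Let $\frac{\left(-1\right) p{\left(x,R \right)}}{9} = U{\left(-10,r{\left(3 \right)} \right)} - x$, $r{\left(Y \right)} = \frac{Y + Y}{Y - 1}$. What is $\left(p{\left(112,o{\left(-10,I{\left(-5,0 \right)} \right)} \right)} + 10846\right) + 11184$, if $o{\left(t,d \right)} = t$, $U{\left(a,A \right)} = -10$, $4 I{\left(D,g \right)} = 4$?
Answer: $23128$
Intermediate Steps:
$I{\left(D,g \right)} = 1$ ($I{\left(D,g \right)} = \frac{1}{4} \cdot 4 = 1$)
$r{\left(Y \right)} = \frac{2 Y}{-1 + Y}$
$p{\left(x,R \right)} = 90 + 9 x$ ($p{\left(x,R \right)} = - 9 \left(-10 - x\right) = 90 + 9 x$)
$\left(p{\left(112,o{\left(-10,I{\left(-5,0 \right)} \right)} \right)} + 10846\right) + 11184 = \left(\left(90 + 9 \cdot 112\right) + 10846\right) + 11184 = \left(\left(90 + 1008\right) + 10846\right) + 11184 = \left(1098 + 10846\right) + 11184 = 11944 + 11184 = 23128$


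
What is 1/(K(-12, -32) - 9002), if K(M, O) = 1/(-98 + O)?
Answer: -130/1170261 ≈ -0.00011109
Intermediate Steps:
1/(K(-12, -32) - 9002) = 1/(1/(-98 - 32) - 9002) = 1/(1/(-130) - 9002) = 1/(-1/130 - 9002) = 1/(-1170261/130) = -130/1170261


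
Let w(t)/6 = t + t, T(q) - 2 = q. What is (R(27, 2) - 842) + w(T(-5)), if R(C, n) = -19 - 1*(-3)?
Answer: -894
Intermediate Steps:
R(C, n) = -16 (R(C, n) = -19 + 3 = -16)
T(q) = 2 + q
w(t) = 12*t (w(t) = 6*(t + t) = 6*(2*t) = 12*t)
(R(27, 2) - 842) + w(T(-5)) = (-16 - 842) + 12*(2 - 5) = -858 + 12*(-3) = -858 - 36 = -894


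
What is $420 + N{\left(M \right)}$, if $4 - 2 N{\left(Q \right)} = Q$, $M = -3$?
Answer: $\frac{847}{2} \approx 423.5$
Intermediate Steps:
$N{\left(Q \right)} = 2 - \frac{Q}{2}$
$420 + N{\left(M \right)} = 420 + \left(2 - - \frac{3}{2}\right) = 420 + \left(2 + \frac{3}{2}\right) = 420 + \frac{7}{2} = \frac{847}{2}$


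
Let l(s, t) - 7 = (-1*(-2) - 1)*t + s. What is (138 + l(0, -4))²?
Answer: 19881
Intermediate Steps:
l(s, t) = 7 + s + t (l(s, t) = 7 + ((-1*(-2) - 1)*t + s) = 7 + ((2 - 1)*t + s) = 7 + (1*t + s) = 7 + (t + s) = 7 + (s + t) = 7 + s + t)
(138 + l(0, -4))² = (138 + (7 + 0 - 4))² = (138 + 3)² = 141² = 19881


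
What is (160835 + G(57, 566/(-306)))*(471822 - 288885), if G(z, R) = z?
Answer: 29433099804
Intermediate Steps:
(160835 + G(57, 566/(-306)))*(471822 - 288885) = (160835 + 57)*(471822 - 288885) = 160892*182937 = 29433099804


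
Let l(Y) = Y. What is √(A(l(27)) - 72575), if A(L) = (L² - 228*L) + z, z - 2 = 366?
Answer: 3*I*√8626 ≈ 278.63*I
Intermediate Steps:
z = 368 (z = 2 + 366 = 368)
A(L) = 368 + L² - 228*L (A(L) = (L² - 228*L) + 368 = 368 + L² - 228*L)
√(A(l(27)) - 72575) = √((368 + 27² - 228*27) - 72575) = √((368 + 729 - 6156) - 72575) = √(-5059 - 72575) = √(-77634) = 3*I*√8626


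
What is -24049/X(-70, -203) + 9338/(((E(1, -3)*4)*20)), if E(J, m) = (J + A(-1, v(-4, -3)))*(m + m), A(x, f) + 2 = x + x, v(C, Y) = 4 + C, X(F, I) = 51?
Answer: -5692387/12240 ≈ -465.06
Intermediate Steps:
A(x, f) = -2 + 2*x (A(x, f) = -2 + (x + x) = -2 + 2*x)
E(J, m) = 2*m*(-4 + J) (E(J, m) = (J + (-2 + 2*(-1)))*(m + m) = (J + (-2 - 2))*(2*m) = (J - 4)*(2*m) = (-4 + J)*(2*m) = 2*m*(-4 + J))
-24049/X(-70, -203) + 9338/(((E(1, -3)*4)*20)) = -24049/51 + 9338/((((2*(-3)*(-4 + 1))*4)*20)) = -24049*1/51 + 9338/((((2*(-3)*(-3))*4)*20)) = -24049/51 + 9338/(((18*4)*20)) = -24049/51 + 9338/((72*20)) = -24049/51 + 9338/1440 = -24049/51 + 9338*(1/1440) = -24049/51 + 4669/720 = -5692387/12240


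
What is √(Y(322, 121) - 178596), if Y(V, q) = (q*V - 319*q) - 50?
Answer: I*√178283 ≈ 422.24*I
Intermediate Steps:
Y(V, q) = -50 - 319*q + V*q (Y(V, q) = (V*q - 319*q) - 50 = (-319*q + V*q) - 50 = -50 - 319*q + V*q)
√(Y(322, 121) - 178596) = √((-50 - 319*121 + 322*121) - 178596) = √((-50 - 38599 + 38962) - 178596) = √(313 - 178596) = √(-178283) = I*√178283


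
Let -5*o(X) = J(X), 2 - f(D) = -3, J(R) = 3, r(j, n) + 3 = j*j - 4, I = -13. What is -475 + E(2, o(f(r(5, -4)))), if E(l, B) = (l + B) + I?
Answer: -2433/5 ≈ -486.60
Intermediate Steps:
r(j, n) = -7 + j**2 (r(j, n) = -3 + (j*j - 4) = -3 + (j**2 - 4) = -3 + (-4 + j**2) = -7 + j**2)
f(D) = 5 (f(D) = 2 - 1*(-3) = 2 + 3 = 5)
o(X) = -3/5 (o(X) = -1/5*3 = -3/5)
E(l, B) = -13 + B + l (E(l, B) = (l + B) - 13 = (B + l) - 13 = -13 + B + l)
-475 + E(2, o(f(r(5, -4)))) = -475 + (-13 - 3/5 + 2) = -475 - 58/5 = -2433/5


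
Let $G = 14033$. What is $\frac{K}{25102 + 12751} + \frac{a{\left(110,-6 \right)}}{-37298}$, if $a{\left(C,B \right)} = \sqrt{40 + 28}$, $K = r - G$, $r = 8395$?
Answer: $- \frac{5638}{37853} - \frac{\sqrt{17}}{18649} \approx -0.14917$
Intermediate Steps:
$K = -5638$ ($K = 8395 - 14033 = -5638$)
$a{\left(C,B \right)} = 2 \sqrt{17}$ ($a{\left(C,B \right)} = \sqrt{68} = 2 \sqrt{17}$)
$\frac{K}{25102 + 12751} + \frac{a{\left(110,-6 \right)}}{-37298} = - \frac{5638}{25102 + 12751} + \frac{2 \sqrt{17}}{-37298} = - \frac{5638}{37853} + 2 \sqrt{17} \left(- \frac{1}{37298}\right) = \left(-5638\right) \frac{1}{37853} - \frac{\sqrt{17}}{18649} = - \frac{5638}{37853} - \frac{\sqrt{17}}{18649}$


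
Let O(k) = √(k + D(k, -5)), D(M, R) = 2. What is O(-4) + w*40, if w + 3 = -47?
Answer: -2000 + I*√2 ≈ -2000.0 + 1.4142*I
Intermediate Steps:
w = -50 (w = -3 - 47 = -50)
O(k) = √(2 + k) (O(k) = √(k + 2) = √(2 + k))
O(-4) + w*40 = √(2 - 4) - 50*40 = √(-2) - 2000 = I*√2 - 2000 = -2000 + I*√2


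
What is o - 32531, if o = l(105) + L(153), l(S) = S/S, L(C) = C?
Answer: -32377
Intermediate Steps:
l(S) = 1
o = 154 (o = 1 + 153 = 154)
o - 32531 = 154 - 32531 = -32377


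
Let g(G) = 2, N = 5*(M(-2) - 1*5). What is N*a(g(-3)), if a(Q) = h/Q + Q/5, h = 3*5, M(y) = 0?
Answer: -395/2 ≈ -197.50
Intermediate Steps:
h = 15
N = -25 (N = 5*(0 - 1*5) = 5*(0 - 5) = 5*(-5) = -25)
a(Q) = 15/Q + Q/5
N*a(g(-3)) = -25*(15/2 + (⅕)*2) = -25*(15*(½) + ⅖) = -25*(15/2 + ⅖) = -25*79/10 = -395/2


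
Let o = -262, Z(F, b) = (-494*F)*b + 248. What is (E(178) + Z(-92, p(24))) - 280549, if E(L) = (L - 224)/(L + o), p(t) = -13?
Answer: -36587227/42 ≈ -8.7112e+5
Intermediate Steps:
Z(F, b) = 248 - 494*F*b (Z(F, b) = -494*F*b + 248 = 248 - 494*F*b)
E(L) = (-224 + L)/(-262 + L) (E(L) = (L - 224)/(L - 262) = (-224 + L)/(-262 + L))
(E(178) + Z(-92, p(24))) - 280549 = ((-224 + 178)/(-262 + 178) + (248 - 494*(-92)*(-13))) - 280549 = (-46/(-84) + (248 - 590824)) - 280549 = (-1/84*(-46) - 590576) - 280549 = (23/42 - 590576) - 280549 = -24804169/42 - 280549 = -36587227/42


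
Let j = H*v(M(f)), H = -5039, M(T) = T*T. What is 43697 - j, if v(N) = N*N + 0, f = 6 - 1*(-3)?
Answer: 33104576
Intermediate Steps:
f = 9 (f = 6 + 3 = 9)
M(T) = T²
v(N) = N² (v(N) = N² + 0 = N²)
j = -33060879 (j = -5039*(9²)² = -5039*81² = -5039*6561 = -33060879)
43697 - j = 43697 - 1*(-33060879) = 43697 + 33060879 = 33104576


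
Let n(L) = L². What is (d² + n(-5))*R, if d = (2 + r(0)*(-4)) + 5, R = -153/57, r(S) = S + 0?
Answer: -3774/19 ≈ -198.63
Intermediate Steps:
r(S) = S
R = -51/19 (R = -153*1/57 = -51/19 ≈ -2.6842)
d = 7 (d = (2 + 0*(-4)) + 5 = (2 + 0) + 5 = 2 + 5 = 7)
(d² + n(-5))*R = (7² + (-5)²)*(-51/19) = (49 + 25)*(-51/19) = 74*(-51/19) = -3774/19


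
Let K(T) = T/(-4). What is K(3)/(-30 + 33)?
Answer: -¼ ≈ -0.25000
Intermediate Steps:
K(T) = -T/4 (K(T) = T*(-¼) = -T/4)
K(3)/(-30 + 33) = (-¼*3)/(-30 + 33) = -¾/3 = -¾*⅓ = -¼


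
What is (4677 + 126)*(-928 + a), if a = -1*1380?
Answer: -11085324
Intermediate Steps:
a = -1380
(4677 + 126)*(-928 + a) = (4677 + 126)*(-928 - 1380) = 4803*(-2308) = -11085324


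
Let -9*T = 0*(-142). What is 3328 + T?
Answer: 3328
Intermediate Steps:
T = 0 (T = -0*(-142) = -1/9*0 = 0)
3328 + T = 3328 + 0 = 3328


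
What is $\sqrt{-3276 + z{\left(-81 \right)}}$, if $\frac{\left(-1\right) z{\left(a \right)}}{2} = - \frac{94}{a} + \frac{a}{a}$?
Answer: $\frac{i \sqrt{265706}}{9} \approx 57.274 i$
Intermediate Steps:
$z{\left(a \right)} = -2 + \frac{188}{a}$ ($z{\left(a \right)} = - 2 \left(- \frac{94}{a} + \frac{a}{a}\right) = - 2 \left(- \frac{94}{a} + 1\right) = - 2 \left(1 - \frac{94}{a}\right) = -2 + \frac{188}{a}$)
$\sqrt{-3276 + z{\left(-81 \right)}} = \sqrt{-3276 + \left(-2 + \frac{188}{-81}\right)} = \sqrt{-3276 + \left(-2 + 188 \left(- \frac{1}{81}\right)\right)} = \sqrt{-3276 - \frac{350}{81}} = \sqrt{- \frac{265706}{81}} = \frac{i \sqrt{265706}}{9}$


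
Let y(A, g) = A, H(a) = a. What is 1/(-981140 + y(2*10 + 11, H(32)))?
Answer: -1/981109 ≈ -1.0193e-6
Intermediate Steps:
1/(-981140 + y(2*10 + 11, H(32))) = 1/(-981140 + (2*10 + 11)) = 1/(-981140 + (20 + 11)) = 1/(-981140 + 31) = 1/(-981109) = -1/981109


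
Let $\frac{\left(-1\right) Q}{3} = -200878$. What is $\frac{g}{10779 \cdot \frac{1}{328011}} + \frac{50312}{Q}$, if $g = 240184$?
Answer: $\frac{7912885227162044}{1082631981} \approx 7.3089 \cdot 10^{6}$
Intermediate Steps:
$Q = 602634$ ($Q = \left(-3\right) \left(-200878\right) = 602634$)
$\frac{g}{10779 \cdot \frac{1}{328011}} + \frac{50312}{Q} = \frac{240184}{10779 \cdot \frac{1}{328011}} + \frac{50312}{602634} = \frac{240184}{10779 \cdot \frac{1}{328011}} + 50312 \cdot \frac{1}{602634} = \frac{240184}{\frac{3593}{109337}} + \frac{25156}{301317} = 240184 \cdot \frac{109337}{3593} + \frac{25156}{301317} = \frac{26260998008}{3593} + \frac{25156}{301317} = \frac{7912885227162044}{1082631981}$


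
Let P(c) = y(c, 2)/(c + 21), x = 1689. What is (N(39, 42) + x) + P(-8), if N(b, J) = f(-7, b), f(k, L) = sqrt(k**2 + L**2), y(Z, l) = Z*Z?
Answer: 22021/13 + sqrt(1570) ≈ 1733.5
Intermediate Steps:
y(Z, l) = Z**2
f(k, L) = sqrt(L**2 + k**2)
N(b, J) = sqrt(49 + b**2) (N(b, J) = sqrt(b**2 + (-7)**2) = sqrt(b**2 + 49) = sqrt(49 + b**2))
P(c) = c**2/(21 + c) (P(c) = c**2/(c + 21) = c**2/(21 + c))
(N(39, 42) + x) + P(-8) = (sqrt(49 + 39**2) + 1689) + (-8)**2/(21 - 8) = (sqrt(49 + 1521) + 1689) + 64/13 = (sqrt(1570) + 1689) + 64*(1/13) = (1689 + sqrt(1570)) + 64/13 = 22021/13 + sqrt(1570)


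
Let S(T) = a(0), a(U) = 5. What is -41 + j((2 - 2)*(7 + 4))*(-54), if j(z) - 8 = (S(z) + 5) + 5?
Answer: -1283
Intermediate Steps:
S(T) = 5
j(z) = 23 (j(z) = 8 + ((5 + 5) + 5) = 8 + (10 + 5) = 8 + 15 = 23)
-41 + j((2 - 2)*(7 + 4))*(-54) = -41 + 23*(-54) = -41 - 1242 = -1283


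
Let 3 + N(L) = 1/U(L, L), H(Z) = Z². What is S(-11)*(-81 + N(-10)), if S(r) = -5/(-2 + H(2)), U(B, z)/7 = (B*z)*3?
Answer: 176399/840 ≈ 210.00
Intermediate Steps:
U(B, z) = 21*B*z (U(B, z) = 7*((B*z)*3) = 7*(3*B*z) = 21*B*z)
S(r) = -5/2 (S(r) = -5/(-2 + 2²) = -5/(-2 + 4) = -5/2)
N(L) = -3 + 1/(21*L²) (N(L) = -3 + 1/(21*L*L) = -3 + 1/(21*L²))
S(-11)*(-81 + N(-10)) = -5*(-81 + (-3 + (1/21)/(-10)²))/2 = -5*(-81 + (-3 + (1/21)*(1/100)))/2 = -5*(-81 + (-3 + 1/2100))/2 = -5*(-81 - 6299/2100)/2 = -5/2*(-176399/2100) = 176399/840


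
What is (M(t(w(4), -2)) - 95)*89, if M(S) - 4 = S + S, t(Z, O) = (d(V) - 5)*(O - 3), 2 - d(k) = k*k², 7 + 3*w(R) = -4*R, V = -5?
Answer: -116679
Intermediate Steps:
w(R) = -7/3 - 4*R/3 (w(R) = -7/3 + (-4*R)/3 = -7/3 - 4*R/3)
d(k) = 2 - k³ (d(k) = 2 - k*k² = 2 - k³)
t(Z, O) = -366 + 122*O (t(Z, O) = ((2 - 1*(-5)³) - 5)*(O - 3) = ((2 - 1*(-125)) - 5)*(-3 + O) = ((2 + 125) - 5)*(-3 + O) = (127 - 5)*(-3 + O) = 122*(-3 + O) = -366 + 122*O)
M(S) = 4 + 2*S (M(S) = 4 + (S + S) = 4 + 2*S)
(M(t(w(4), -2)) - 95)*89 = ((4 + 2*(-366 + 122*(-2))) - 95)*89 = ((4 + 2*(-366 - 244)) - 95)*89 = ((4 + 2*(-610)) - 95)*89 = ((4 - 1220) - 95)*89 = (-1216 - 95)*89 = -1311*89 = -116679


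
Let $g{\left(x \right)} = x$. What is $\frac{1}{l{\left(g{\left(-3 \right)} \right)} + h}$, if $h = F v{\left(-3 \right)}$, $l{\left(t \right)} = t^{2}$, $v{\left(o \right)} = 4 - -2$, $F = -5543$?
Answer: $- \frac{1}{33249} \approx -3.0076 \cdot 10^{-5}$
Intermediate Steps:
$v{\left(o \right)} = 6$ ($v{\left(o \right)} = 4 + 2 = 6$)
$h = -33258$ ($h = \left(-5543\right) 6 = -33258$)
$\frac{1}{l{\left(g{\left(-3 \right)} \right)} + h} = \frac{1}{\left(-3\right)^{2} - 33258} = \frac{1}{9 - 33258} = \frac{1}{-33249} = - \frac{1}{33249}$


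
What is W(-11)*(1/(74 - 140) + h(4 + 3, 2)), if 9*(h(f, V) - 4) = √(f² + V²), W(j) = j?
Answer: -263/6 - 11*√53/9 ≈ -52.731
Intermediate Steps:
h(f, V) = 4 + √(V² + f²)/9 (h(f, V) = 4 + √(f² + V²)/9 = 4 + √(V² + f²)/9)
W(-11)*(1/(74 - 140) + h(4 + 3, 2)) = -11*(1/(74 - 140) + (4 + √(2² + (4 + 3)²)/9)) = -11*(1/(-66) + (4 + √(4 + 7²)/9)) = -11*(-1/66 + (4 + √(4 + 49)/9)) = -11*(-1/66 + (4 + √53/9)) = -11*(263/66 + √53/9) = -263/6 - 11*√53/9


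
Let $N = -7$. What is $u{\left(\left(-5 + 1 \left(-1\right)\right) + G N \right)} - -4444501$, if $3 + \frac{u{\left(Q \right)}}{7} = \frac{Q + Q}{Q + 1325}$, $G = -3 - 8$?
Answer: $\frac{3102247537}{698} \approx 4.4445 \cdot 10^{6}$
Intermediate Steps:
$G = -11$
$u{\left(Q \right)} = -21 + \frac{14 Q}{1325 + Q}$ ($u{\left(Q \right)} = -21 + 7 \frac{Q + Q}{Q + 1325} = -21 + 7 \frac{2 Q}{1325 + Q} = -21 + \frac{14 Q}{1325 + Q}$)
$u{\left(\left(-5 + 1 \left(-1\right)\right) + G N \right)} - -4444501 = \frac{7 \left(-3975 - \left(\left(-5 + 1 \left(-1\right)\right) - -77\right)\right)}{1325 + \left(\left(-5 + 1 \left(-1\right)\right) - -77\right)} - -4444501 = \frac{7 \left(-3975 - \left(\left(-5 - 1\right) + 77\right)\right)}{1325 + \left(\left(-5 - 1\right) + 77\right)} + 4444501 = \frac{7 \left(-3975 - \left(-6 + 77\right)\right)}{1325 + \left(-6 + 77\right)} + 4444501 = \frac{7 \left(-3975 - 71\right)}{1325 + 71} + 4444501 = \frac{7 \left(-3975 - 71\right)}{1396} + 4444501 = 7 \cdot \frac{1}{1396} \left(-4046\right) + 4444501 = - \frac{14161}{698} + 4444501 = \frac{3102247537}{698}$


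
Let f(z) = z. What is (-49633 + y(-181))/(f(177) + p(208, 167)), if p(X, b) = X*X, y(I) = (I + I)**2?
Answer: 81411/43441 ≈ 1.8741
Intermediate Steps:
y(I) = 4*I**2 (y(I) = (2*I)**2 = 4*I**2)
p(X, b) = X**2
(-49633 + y(-181))/(f(177) + p(208, 167)) = (-49633 + 4*(-181)**2)/(177 + 208**2) = (-49633 + 4*32761)/(177 + 43264) = (-49633 + 131044)/43441 = 81411*(1/43441) = 81411/43441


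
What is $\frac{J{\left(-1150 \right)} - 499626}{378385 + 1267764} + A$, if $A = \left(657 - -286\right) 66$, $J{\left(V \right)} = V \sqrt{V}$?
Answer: $\frac{102452521836}{1646149} - \frac{5750 i \sqrt{46}}{1646149} \approx 62238.0 - 0.023691 i$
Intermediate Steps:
$J{\left(V \right)} = V^{\frac{3}{2}}$
$A = 62238$ ($A = \left(657 + 286\right) 66 = 943 \cdot 66 = 62238$)
$\frac{J{\left(-1150 \right)} - 499626}{378385 + 1267764} + A = \frac{\left(-1150\right)^{\frac{3}{2}} - 499626}{378385 + 1267764} + 62238 = \frac{- 5750 i \sqrt{46} - 499626}{1646149} + 62238 = \left(-499626 - 5750 i \sqrt{46}\right) \frac{1}{1646149} + 62238 = \left(- \frac{499626}{1646149} - \frac{5750 i \sqrt{46}}{1646149}\right) + 62238 = \frac{102452521836}{1646149} - \frac{5750 i \sqrt{46}}{1646149}$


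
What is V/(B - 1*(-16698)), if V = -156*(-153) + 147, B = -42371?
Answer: -24015/25673 ≈ -0.93542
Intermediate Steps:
V = 24015 (V = 23868 + 147 = 24015)
V/(B - 1*(-16698)) = 24015/(-42371 - 1*(-16698)) = 24015/(-42371 + 16698) = 24015/(-25673) = 24015*(-1/25673) = -24015/25673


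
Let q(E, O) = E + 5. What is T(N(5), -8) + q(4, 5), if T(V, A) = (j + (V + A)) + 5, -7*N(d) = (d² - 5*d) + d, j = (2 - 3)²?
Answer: 44/7 ≈ 6.2857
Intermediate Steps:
q(E, O) = 5 + E
j = 1 (j = (-1)² = 1)
N(d) = -d²/7 + 4*d/7 (N(d) = -((d² - 5*d) + d)/7 = -(d² - 4*d)/7 = -d²/7 + 4*d/7)
T(V, A) = 6 + A + V (T(V, A) = (1 + (V + A)) + 5 = (1 + (A + V)) + 5 = (1 + A + V) + 5 = 6 + A + V)
T(N(5), -8) + q(4, 5) = (6 - 8 + (⅐)*5*(4 - 1*5)) + (5 + 4) = (6 - 8 + (⅐)*5*(4 - 5)) + 9 = (6 - 8 + (⅐)*5*(-1)) + 9 = (6 - 8 - 5/7) + 9 = -19/7 + 9 = 44/7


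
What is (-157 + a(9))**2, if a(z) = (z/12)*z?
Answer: 361201/16 ≈ 22575.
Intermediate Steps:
a(z) = z**2/12 (a(z) = (z*(1/12))*z = (z/12)*z = z**2/12)
(-157 + a(9))**2 = (-157 + (1/12)*9**2)**2 = (-157 + (1/12)*81)**2 = (-157 + 27/4)**2 = (-601/4)**2 = 361201/16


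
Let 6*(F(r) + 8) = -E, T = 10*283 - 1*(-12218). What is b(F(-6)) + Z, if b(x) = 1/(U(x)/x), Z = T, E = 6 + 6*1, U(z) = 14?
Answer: 105331/7 ≈ 15047.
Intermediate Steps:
E = 12 (E = 6 + 6 = 12)
T = 15048 (T = 2830 + 12218 = 15048)
F(r) = -10 (F(r) = -8 + (-1*12)/6 = -8 + (1/6)*(-12) = -8 - 2 = -10)
Z = 15048
b(x) = x/14 (b(x) = 1/(14/x) = x/14)
b(F(-6)) + Z = (1/14)*(-10) + 15048 = -5/7 + 15048 = 105331/7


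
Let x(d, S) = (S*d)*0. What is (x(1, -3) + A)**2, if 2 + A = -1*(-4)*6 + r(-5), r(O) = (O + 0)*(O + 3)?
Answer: 1024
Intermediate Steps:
x(d, S) = 0
r(O) = O*(3 + O)
A = 32 (A = -2 + (-1*(-4)*6 - 5*(3 - 5)) = -2 + (4*6 - 5*(-2)) = -2 + (24 + 10) = -2 + 34 = 32)
(x(1, -3) + A)**2 = (0 + 32)**2 = 32**2 = 1024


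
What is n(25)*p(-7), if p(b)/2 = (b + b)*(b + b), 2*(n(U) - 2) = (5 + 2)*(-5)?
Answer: -6076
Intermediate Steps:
n(U) = -31/2 (n(U) = 2 + ((5 + 2)*(-5))/2 = 2 + (7*(-5))/2 = 2 + (½)*(-35) = 2 - 35/2 = -31/2)
p(b) = 8*b² (p(b) = 2*((b + b)*(b + b)) = 2*((2*b)*(2*b)) = 2*(4*b²) = 8*b²)
n(25)*p(-7) = -124*(-7)² = -124*49 = -31/2*392 = -6076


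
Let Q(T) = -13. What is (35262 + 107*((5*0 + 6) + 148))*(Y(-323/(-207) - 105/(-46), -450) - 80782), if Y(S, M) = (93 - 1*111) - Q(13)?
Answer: -4179919380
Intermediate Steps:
Y(S, M) = -5 (Y(S, M) = (93 - 1*111) - 1*(-13) = (93 - 111) + 13 = -18 + 13 = -5)
(35262 + 107*((5*0 + 6) + 148))*(Y(-323/(-207) - 105/(-46), -450) - 80782) = (35262 + 107*((5*0 + 6) + 148))*(-5 - 80782) = (35262 + 107*((0 + 6) + 148))*(-80787) = (35262 + 107*(6 + 148))*(-80787) = (35262 + 107*154)*(-80787) = (35262 + 16478)*(-80787) = 51740*(-80787) = -4179919380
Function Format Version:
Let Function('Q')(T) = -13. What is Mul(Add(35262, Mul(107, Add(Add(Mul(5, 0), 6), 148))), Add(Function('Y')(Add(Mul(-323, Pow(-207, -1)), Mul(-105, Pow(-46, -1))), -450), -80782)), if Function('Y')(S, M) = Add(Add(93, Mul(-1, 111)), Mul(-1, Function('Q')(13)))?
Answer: -4179919380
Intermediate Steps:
Function('Y')(S, M) = -5 (Function('Y')(S, M) = Add(Add(93, Mul(-1, 111)), Mul(-1, -13)) = Add(Add(93, -111), 13) = Add(-18, 13) = -5)
Mul(Add(35262, Mul(107, Add(Add(Mul(5, 0), 6), 148))), Add(Function('Y')(Add(Mul(-323, Pow(-207, -1)), Mul(-105, Pow(-46, -1))), -450), -80782)) = Mul(Add(35262, Mul(107, Add(Add(Mul(5, 0), 6), 148))), Add(-5, -80782)) = Mul(Add(35262, Mul(107, Add(Add(0, 6), 148))), -80787) = Mul(Add(35262, Mul(107, Add(6, 148))), -80787) = Mul(Add(35262, Mul(107, 154)), -80787) = Mul(Add(35262, 16478), -80787) = Mul(51740, -80787) = -4179919380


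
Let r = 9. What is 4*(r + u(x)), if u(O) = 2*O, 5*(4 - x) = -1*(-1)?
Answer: 332/5 ≈ 66.400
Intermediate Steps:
x = 19/5 (x = 4 - (-1)*(-1)/5 = 4 - ⅕*1 = 4 - ⅕ = 19/5 ≈ 3.8000)
4*(r + u(x)) = 4*(9 + 2*(19/5)) = 4*(9 + 38/5) = 4*(83/5) = 332/5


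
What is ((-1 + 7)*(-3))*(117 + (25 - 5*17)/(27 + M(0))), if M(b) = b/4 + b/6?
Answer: -2066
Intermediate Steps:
M(b) = 5*b/12 (M(b) = b*(1/4) + b*(1/6) = b/4 + b/6 = 5*b/12)
((-1 + 7)*(-3))*(117 + (25 - 5*17)/(27 + M(0))) = ((-1 + 7)*(-3))*(117 + (25 - 5*17)/(27 + (5/12)*0)) = (6*(-3))*(117 + (25 - 85)/(27 + 0)) = -18*(117 - 60/27) = -18*(117 - 60*1/27) = -18*(117 - 20/9) = -18*1033/9 = -2066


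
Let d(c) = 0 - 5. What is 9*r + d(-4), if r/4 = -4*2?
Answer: -293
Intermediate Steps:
r = -32 (r = 4*(-4*2) = 4*(-8) = -32)
d(c) = -5
9*r + d(-4) = 9*(-32) - 5 = -288 - 5 = -293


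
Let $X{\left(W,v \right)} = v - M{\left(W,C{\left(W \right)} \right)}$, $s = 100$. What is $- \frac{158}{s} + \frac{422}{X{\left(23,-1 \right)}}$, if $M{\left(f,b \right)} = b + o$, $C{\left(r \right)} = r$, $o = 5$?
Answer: $- \frac{23391}{1450} \approx -16.132$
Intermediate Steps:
$M{\left(f,b \right)} = 5 + b$ ($M{\left(f,b \right)} = b + 5 = 5 + b$)
$X{\left(W,v \right)} = -5 + v - W$ ($X{\left(W,v \right)} = v - \left(5 + W\right) = -5 + v - W$)
$- \frac{158}{s} + \frac{422}{X{\left(23,-1 \right)}} = - \frac{158}{100} + \frac{422}{-5 - 1 - 23} = \left(-158\right) \frac{1}{100} + \frac{422}{-5 - 1 - 23} = - \frac{79}{50} + \frac{422}{-29} = - \frac{79}{50} + 422 \left(- \frac{1}{29}\right) = - \frac{79}{50} - \frac{422}{29} = - \frac{23391}{1450}$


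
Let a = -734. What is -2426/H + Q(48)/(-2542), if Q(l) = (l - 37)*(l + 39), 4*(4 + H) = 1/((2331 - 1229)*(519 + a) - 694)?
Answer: 5857967678787/9664645870 ≈ 606.12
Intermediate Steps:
H = -3801985/950496 (H = -4 + 1/(4*((2331 - 1229)*(519 - 734) - 694)) = -4 + 1/(4*(1102*(-215) - 694)) = -4 + 1/(4*(-236930 - 694)) = -4 + (¼)/(-237624) = -4 + (¼)*(-1/237624) = -4 - 1/950496 = -3801985/950496 ≈ -4.0000)
Q(l) = (-37 + l)*(39 + l)
-2426/H + Q(48)/(-2542) = -2426/(-3801985/950496) + (-1443 + 48² + 2*48)/(-2542) = -2426*(-950496/3801985) + (-1443 + 2304 + 96)*(-1/2542) = 2305903296/3801985 + 957*(-1/2542) = 2305903296/3801985 - 957/2542 = 5857967678787/9664645870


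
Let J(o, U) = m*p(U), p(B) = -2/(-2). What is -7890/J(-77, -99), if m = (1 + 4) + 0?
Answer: -1578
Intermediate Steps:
p(B) = 1 (p(B) = -2*(-½) = 1)
m = 5 (m = 5 + 0 = 5)
J(o, U) = 5 (J(o, U) = 5*1 = 5)
-7890/J(-77, -99) = -7890/5 = -7890*⅕ = -1578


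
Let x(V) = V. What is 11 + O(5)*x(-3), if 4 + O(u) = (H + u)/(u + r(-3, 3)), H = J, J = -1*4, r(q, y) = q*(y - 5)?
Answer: 250/11 ≈ 22.727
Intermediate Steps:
r(q, y) = q*(-5 + y)
J = -4
H = -4
O(u) = -4 + (-4 + u)/(6 + u) (O(u) = -4 + (-4 + u)/(u - 3*(-5 + 3)) = -4 + (-4 + u)/(u - 3*(-2)) = -4 + (-4 + u)/(u + 6) = -4 + (-4 + u)/(6 + u))
11 + O(5)*x(-3) = 11 + ((-28 - 3*5)/(6 + 5))*(-3) = 11 + ((-28 - 15)/11)*(-3) = 11 + ((1/11)*(-43))*(-3) = 11 - 43/11*(-3) = 11 + 129/11 = 250/11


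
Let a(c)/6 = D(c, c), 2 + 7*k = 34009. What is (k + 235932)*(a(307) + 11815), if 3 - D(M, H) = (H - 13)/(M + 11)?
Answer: 1056583535005/371 ≈ 2.8479e+9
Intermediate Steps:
k = 34007/7 (k = -2/7 + (⅐)*34009 = -2/7 + 34009/7 = 34007/7 ≈ 4858.1)
D(M, H) = 3 - (-13 + H)/(11 + M) (D(M, H) = 3 - (H - 13)/(M + 11) = 3 - (-13 + H)/(11 + M))
a(c) = 6*(46 + 2*c)/(11 + c) (a(c) = 6*((46 - c + 3*c)/(11 + c)) = 6*((46 + 2*c)/(11 + c)) = 6*(46 + 2*c)/(11 + c))
(k + 235932)*(a(307) + 11815) = (34007/7 + 235932)*(12*(23 + 307)/(11 + 307) + 11815) = 1685531*(12*330/318 + 11815)/7 = 1685531*(12*(1/318)*330 + 11815)/7 = 1685531*(660/53 + 11815)/7 = (1685531/7)*(626855/53) = 1056583535005/371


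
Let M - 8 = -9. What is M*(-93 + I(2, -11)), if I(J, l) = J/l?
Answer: 1025/11 ≈ 93.182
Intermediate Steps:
M = -1 (M = 8 - 9 = -1)
M*(-93 + I(2, -11)) = -(-93 + 2/(-11)) = -(-93 + 2*(-1/11)) = -(-93 - 2/11) = -1*(-1025/11) = 1025/11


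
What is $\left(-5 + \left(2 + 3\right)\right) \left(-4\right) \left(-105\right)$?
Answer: $0$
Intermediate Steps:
$\left(-5 + \left(2 + 3\right)\right) \left(-4\right) \left(-105\right) = \left(-5 + 5\right) \left(-4\right) \left(-105\right) = 0 \left(-4\right) \left(-105\right) = 0 \left(-105\right) = 0$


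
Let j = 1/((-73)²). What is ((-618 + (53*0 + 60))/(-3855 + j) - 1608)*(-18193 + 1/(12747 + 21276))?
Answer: 3407553662798051410/116490748627 ≈ 2.9252e+7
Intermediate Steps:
j = 1/5329 ≈ 0.00018765
((-618 + (53*0 + 60))/(-3855 + j) - 1608)*(-18193 + 1/(12747 + 21276)) = ((-618 + (53*0 + 60))/(-3855 + 1/5329) - 1608)*(-18193 + 1/(12747 + 21276)) = ((-618 + (0 + 60))/(-20543294/5329) - 1608)*(-18193 + 1/34023) = ((-618 + 60)*(-5329/20543294) - 1608)*(-18193 + 1/34023) = (-558*(-5329/20543294) - 1608)*(-618980438/34023) = (1486791/10271647 - 1608)*(-618980438/34023) = -16515321585/10271647*(-618980438/34023) = 3407553662798051410/116490748627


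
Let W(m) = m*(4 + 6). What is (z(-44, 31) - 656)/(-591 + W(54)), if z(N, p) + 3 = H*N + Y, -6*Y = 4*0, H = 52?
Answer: 2947/51 ≈ 57.784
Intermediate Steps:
Y = 0 (Y = -2*0/3 = -1/6*0 = 0)
z(N, p) = -3 + 52*N (z(N, p) = -3 + (52*N + 0) = -3 + 52*N)
W(m) = 10*m (W(m) = m*10 = 10*m)
(z(-44, 31) - 656)/(-591 + W(54)) = ((-3 + 52*(-44)) - 656)/(-591 + 10*54) = ((-3 - 2288) - 656)/(-591 + 540) = (-2291 - 656)/(-51) = -2947*(-1/51) = 2947/51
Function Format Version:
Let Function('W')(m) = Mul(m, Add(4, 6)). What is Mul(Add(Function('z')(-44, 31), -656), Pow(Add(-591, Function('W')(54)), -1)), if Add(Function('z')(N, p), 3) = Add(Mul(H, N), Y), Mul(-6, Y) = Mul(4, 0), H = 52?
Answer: Rational(2947, 51) ≈ 57.784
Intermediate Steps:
Y = 0 (Y = Mul(Rational(-1, 6), Mul(4, 0)) = Mul(Rational(-1, 6), 0) = 0)
Function('z')(N, p) = Add(-3, Mul(52, N)) (Function('z')(N, p) = Add(-3, Add(Mul(52, N), 0)) = Add(-3, Mul(52, N)))
Function('W')(m) = Mul(10, m) (Function('W')(m) = Mul(m, 10) = Mul(10, m))
Mul(Add(Function('z')(-44, 31), -656), Pow(Add(-591, Function('W')(54)), -1)) = Mul(Add(Add(-3, Mul(52, -44)), -656), Pow(Add(-591, Mul(10, 54)), -1)) = Mul(Add(Add(-3, -2288), -656), Pow(Add(-591, 540), -1)) = Mul(Add(-2291, -656), Pow(-51, -1)) = Mul(-2947, Rational(-1, 51)) = Rational(2947, 51)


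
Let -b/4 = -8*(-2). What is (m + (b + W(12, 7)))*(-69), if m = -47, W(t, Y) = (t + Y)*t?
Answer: -8073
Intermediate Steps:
W(t, Y) = t*(Y + t) (W(t, Y) = (Y + t)*t = t*(Y + t))
b = -64 (b = -(-32)*(-2) = -4*16 = -64)
(m + (b + W(12, 7)))*(-69) = (-47 + (-64 + 12*(7 + 12)))*(-69) = (-47 + (-64 + 12*19))*(-69) = (-47 + (-64 + 228))*(-69) = (-47 + 164)*(-69) = 117*(-69) = -8073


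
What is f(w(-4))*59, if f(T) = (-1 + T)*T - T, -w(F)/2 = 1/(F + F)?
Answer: -413/16 ≈ -25.813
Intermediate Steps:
w(F) = -1/F (w(F) = -2/(F + F) = -2*1/(2*F) = -1/F)
f(T) = -T + T*(-1 + T) (f(T) = T*(-1 + T) - T = -T + T*(-1 + T))
f(w(-4))*59 = ((-1/(-4))*(-2 - 1/(-4)))*59 = ((-1*(-1/4))*(-2 - 1*(-1/4)))*59 = ((-2 + 1/4)/4)*59 = ((1/4)*(-7/4))*59 = -7/16*59 = -413/16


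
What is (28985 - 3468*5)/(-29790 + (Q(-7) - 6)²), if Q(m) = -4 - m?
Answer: -11645/29781 ≈ -0.39102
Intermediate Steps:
(28985 - 3468*5)/(-29790 + (Q(-7) - 6)²) = (28985 - 3468*5)/(-29790 + ((-4 - 1*(-7)) - 6)²) = (28985 - 17340)/(-29790 + ((-4 + 7) - 6)²) = 11645/(-29790 + (3 - 6)²) = 11645/(-29790 + (-3)²) = 11645/(-29790 + 9) = 11645/(-29781) = 11645*(-1/29781) = -11645/29781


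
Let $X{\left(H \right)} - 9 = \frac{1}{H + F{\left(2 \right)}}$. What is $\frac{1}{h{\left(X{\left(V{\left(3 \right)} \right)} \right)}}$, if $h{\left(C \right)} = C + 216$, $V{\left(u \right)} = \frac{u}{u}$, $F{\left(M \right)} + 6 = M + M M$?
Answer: $\frac{1}{226} \approx 0.0044248$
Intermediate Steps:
$F{\left(M \right)} = -6 + M + M^{2}$ ($F{\left(M \right)} = -6 + \left(M + M M\right) = -6 + \left(M + M^{2}\right) = -6 + M + M^{2}$)
$V{\left(u \right)} = 1$
$X{\left(H \right)} = 9 + \frac{1}{H}$ ($X{\left(H \right)} = 9 + \frac{1}{H + \left(-6 + 2 + 2^{2}\right)} = 9 + \frac{1}{H + \left(-6 + 2 + 4\right)} = 9 + \frac{1}{H + 0} = 9 + \frac{1}{H}$)
$h{\left(C \right)} = 216 + C$
$\frac{1}{h{\left(X{\left(V{\left(3 \right)} \right)} \right)}} = \frac{1}{216 + \left(9 + 1^{-1}\right)} = \frac{1}{216 + \left(9 + 1\right)} = \frac{1}{216 + 10} = \frac{1}{226}$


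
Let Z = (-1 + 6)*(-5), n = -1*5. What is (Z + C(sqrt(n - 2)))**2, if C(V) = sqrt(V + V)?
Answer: (25 - sqrt(2)*7**(1/4)*sqrt(I))**2 ≈ 543.67 - 76.037*I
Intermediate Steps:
n = -5
C(V) = sqrt(2)*sqrt(V) (C(V) = sqrt(2*V) = sqrt(2)*sqrt(V))
Z = -25 (Z = 5*(-5) = -25)
(Z + C(sqrt(n - 2)))**2 = (-25 + sqrt(2)*sqrt(sqrt(-5 - 2)))**2 = (-25 + sqrt(2)*sqrt(sqrt(-7)))**2 = (-25 + sqrt(2)*sqrt(I*sqrt(7)))**2 = (-25 + sqrt(2)*(7**(1/4)*sqrt(I)))**2 = (-25 + sqrt(2)*7**(1/4)*sqrt(I))**2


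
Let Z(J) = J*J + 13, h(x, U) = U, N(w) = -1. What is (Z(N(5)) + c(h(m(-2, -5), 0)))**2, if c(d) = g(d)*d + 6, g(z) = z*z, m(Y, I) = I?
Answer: 400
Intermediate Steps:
g(z) = z**2
c(d) = 6 + d**3 (c(d) = d**2*d + 6 = d**3 + 6 = 6 + d**3)
Z(J) = 13 + J**2 (Z(J) = J**2 + 13 = 13 + J**2)
(Z(N(5)) + c(h(m(-2, -5), 0)))**2 = ((13 + (-1)**2) + (6 + 0**3))**2 = ((13 + 1) + (6 + 0))**2 = (14 + 6)**2 = 20**2 = 400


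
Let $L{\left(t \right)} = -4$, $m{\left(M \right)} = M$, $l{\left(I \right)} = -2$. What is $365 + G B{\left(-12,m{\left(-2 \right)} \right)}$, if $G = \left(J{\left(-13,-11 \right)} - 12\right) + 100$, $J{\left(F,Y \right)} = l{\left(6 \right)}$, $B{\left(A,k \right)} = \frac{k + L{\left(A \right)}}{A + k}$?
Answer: $\frac{2813}{7} \approx 401.86$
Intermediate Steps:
$B{\left(A,k \right)} = \frac{-4 + k}{A + k}$ ($B{\left(A,k \right)} = \frac{k - 4}{A + k} = \frac{-4 + k}{A + k}$)
$J{\left(F,Y \right)} = -2$
$G = 86$ ($G = \left(-2 - 12\right) + 100 = -14 + 100 = 86$)
$365 + G B{\left(-12,m{\left(-2 \right)} \right)} = 365 + 86 \frac{-4 - 2}{-12 - 2} = 365 + 86 \frac{1}{-14} \left(-6\right) = 365 + 86 \left(\left(- \frac{1}{14}\right) \left(-6\right)\right) = 365 + 86 \cdot \frac{3}{7} = 365 + \frac{258}{7} = \frac{2813}{7}$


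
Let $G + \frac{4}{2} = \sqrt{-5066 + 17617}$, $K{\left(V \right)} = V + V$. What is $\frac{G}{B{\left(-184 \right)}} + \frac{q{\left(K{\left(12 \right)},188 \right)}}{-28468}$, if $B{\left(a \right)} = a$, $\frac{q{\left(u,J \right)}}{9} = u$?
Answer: $\frac{2149}{654764} - \frac{\sqrt{12551}}{184} \approx -0.60558$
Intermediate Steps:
$K{\left(V \right)} = 2 V$
$q{\left(u,J \right)} = 9 u$
$G = -2 + \sqrt{12551}$ ($G = -2 + \sqrt{-5066 + 17617} = -2 + \sqrt{12551} \approx 110.03$)
$\frac{G}{B{\left(-184 \right)}} + \frac{q{\left(K{\left(12 \right)},188 \right)}}{-28468} = \frac{-2 + \sqrt{12551}}{-184} + \frac{9 \cdot 2 \cdot 12}{-28468} = \left(-2 + \sqrt{12551}\right) \left(- \frac{1}{184}\right) + 9 \cdot 24 \left(- \frac{1}{28468}\right) = \left(\frac{1}{92} - \frac{\sqrt{12551}}{184}\right) + 216 \left(- \frac{1}{28468}\right) = \left(\frac{1}{92} - \frac{\sqrt{12551}}{184}\right) - \frac{54}{7117} = \frac{2149}{654764} - \frac{\sqrt{12551}}{184}$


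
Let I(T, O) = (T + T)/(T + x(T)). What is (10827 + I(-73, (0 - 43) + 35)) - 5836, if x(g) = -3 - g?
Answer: 15119/3 ≈ 5039.7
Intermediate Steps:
I(T, O) = -2*T/3 (I(T, O) = (T + T)/(T + (-3 - T)) = (2*T)/(-3) = (2*T)*(-1/3) = -2*T/3)
(10827 + I(-73, (0 - 43) + 35)) - 5836 = (10827 - 2/3*(-73)) - 5836 = (10827 + 146/3) - 5836 = 32627/3 - 5836 = 15119/3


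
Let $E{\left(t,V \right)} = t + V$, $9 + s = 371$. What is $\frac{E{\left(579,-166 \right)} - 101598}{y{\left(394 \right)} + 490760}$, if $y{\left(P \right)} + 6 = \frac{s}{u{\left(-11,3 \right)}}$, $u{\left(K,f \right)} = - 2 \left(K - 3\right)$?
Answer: $- \frac{1416590}{6870737} \approx -0.20618$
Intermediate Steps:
$u{\left(K,f \right)} = 6 - 2 K$ ($u{\left(K,f \right)} = - 2 \left(-3 + K\right) = 6 - 2 K$)
$s = 362$ ($s = -9 + 371 = 362$)
$y{\left(P \right)} = \frac{97}{14}$ ($y{\left(P \right)} = -6 + \frac{362}{6 - -22} = -6 + \frac{362}{6 + 22} = -6 + \frac{362}{28} = -6 + 362 \cdot \frac{1}{28} = -6 + \frac{181}{14} = \frac{97}{14}$)
$E{\left(t,V \right)} = V + t$
$\frac{E{\left(579,-166 \right)} - 101598}{y{\left(394 \right)} + 490760} = \frac{\left(-166 + 579\right) - 101598}{\frac{97}{14} + 490760} = \frac{413 - 101598}{\frac{6870737}{14}} = \left(-101185\right) \frac{14}{6870737} = - \frac{1416590}{6870737}$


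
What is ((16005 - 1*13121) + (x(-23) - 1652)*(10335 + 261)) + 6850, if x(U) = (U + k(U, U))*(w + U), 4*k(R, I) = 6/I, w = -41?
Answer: -42626342/23 ≈ -1.8533e+6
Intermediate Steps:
k(R, I) = 3/(2*I) (k(R, I) = (6/I)/4 = 3/(2*I))
x(U) = (-41 + U)*(U + 3/(2*U)) (x(U) = (U + 3/(2*U))*(-41 + U) = (-41 + U)*(U + 3/(2*U)))
((16005 - 1*13121) + (x(-23) - 1652)*(10335 + 261)) + 6850 = ((16005 - 1*13121) + ((3/2 + (-23)² - 41*(-23) - 123/2/(-23)) - 1652)*(10335 + 261)) + 6850 = ((16005 - 13121) + ((3/2 + 529 + 943 - 123/2*(-1/23)) - 1652)*10596) + 6850 = (2884 + ((3/2 + 529 + 943 + 123/46) - 1652)*10596) + 6850 = (2884 + (33952/23 - 1652)*10596) + 6850 = (2884 - 4044/23*10596) + 6850 = (2884 - 42850224/23) + 6850 = -42783892/23 + 6850 = -42626342/23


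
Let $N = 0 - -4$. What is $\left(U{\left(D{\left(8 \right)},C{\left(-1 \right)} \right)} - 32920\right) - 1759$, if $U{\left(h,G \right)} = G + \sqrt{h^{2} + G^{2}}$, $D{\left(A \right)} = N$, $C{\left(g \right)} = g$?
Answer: $-34680 + \sqrt{17} \approx -34676.0$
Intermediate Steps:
$N = 4$ ($N = 0 + 4 = 4$)
$D{\left(A \right)} = 4$
$U{\left(h,G \right)} = G + \sqrt{G^{2} + h^{2}}$
$\left(U{\left(D{\left(8 \right)},C{\left(-1 \right)} \right)} - 32920\right) - 1759 = \left(\left(-1 + \sqrt{\left(-1\right)^{2} + 4^{2}}\right) - 32920\right) - 1759 = \left(\left(-1 + \sqrt{1 + 16}\right) - 32920\right) - 1759 = \left(\left(-1 + \sqrt{17}\right) - 32920\right) - 1759 = \left(-32921 + \sqrt{17}\right) - 1759 = -34680 + \sqrt{17}$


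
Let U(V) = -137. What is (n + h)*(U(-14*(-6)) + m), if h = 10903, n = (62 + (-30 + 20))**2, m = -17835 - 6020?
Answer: -326459144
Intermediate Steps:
m = -23855
n = 2704 (n = (62 - 10)**2 = 52**2 = 2704)
(n + h)*(U(-14*(-6)) + m) = (2704 + 10903)*(-137 - 23855) = 13607*(-23992) = -326459144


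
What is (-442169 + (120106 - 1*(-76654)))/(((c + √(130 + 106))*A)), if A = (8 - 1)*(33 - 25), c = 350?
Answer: -6135225/489056 + 245409*√59/3423392 ≈ -11.994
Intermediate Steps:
A = 56 (A = 7*8 = 56)
(-442169 + (120106 - 1*(-76654)))/(((c + √(130 + 106))*A)) = (-442169 + (120106 - 1*(-76654)))/(((350 + √(130 + 106))*56)) = (-442169 + (120106 + 76654))/(((350 + √236)*56)) = (-442169 + 196760)/(((350 + 2*√59)*56)) = -245409/(19600 + 112*√59)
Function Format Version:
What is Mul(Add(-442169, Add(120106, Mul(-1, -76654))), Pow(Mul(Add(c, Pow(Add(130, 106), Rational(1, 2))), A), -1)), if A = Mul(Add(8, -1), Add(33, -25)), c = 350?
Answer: Add(Rational(-6135225, 489056), Mul(Rational(245409, 3423392), Pow(59, Rational(1, 2)))) ≈ -11.994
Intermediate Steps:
A = 56 (A = Mul(7, 8) = 56)
Mul(Add(-442169, Add(120106, Mul(-1, -76654))), Pow(Mul(Add(c, Pow(Add(130, 106), Rational(1, 2))), A), -1)) = Mul(Add(-442169, Add(120106, Mul(-1, -76654))), Pow(Mul(Add(350, Pow(Add(130, 106), Rational(1, 2))), 56), -1)) = Mul(Add(-442169, Add(120106, 76654)), Pow(Mul(Add(350, Pow(236, Rational(1, 2))), 56), -1)) = Mul(Add(-442169, 196760), Pow(Mul(Add(350, Mul(2, Pow(59, Rational(1, 2)))), 56), -1)) = Mul(-245409, Pow(Add(19600, Mul(112, Pow(59, Rational(1, 2)))), -1))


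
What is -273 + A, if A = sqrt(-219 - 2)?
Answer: -273 + I*sqrt(221) ≈ -273.0 + 14.866*I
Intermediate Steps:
A = I*sqrt(221) (A = sqrt(-221) = I*sqrt(221) ≈ 14.866*I)
-273 + A = -273 + I*sqrt(221)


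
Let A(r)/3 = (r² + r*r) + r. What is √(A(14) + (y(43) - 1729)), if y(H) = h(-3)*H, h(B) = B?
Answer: 8*I*√10 ≈ 25.298*I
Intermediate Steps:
A(r) = 3*r + 6*r² (A(r) = 3*((r² + r*r) + r) = 3*((r² + r²) + r) = 3*(2*r² + r) = 3*(r + 2*r²) = 3*r + 6*r²)
y(H) = -3*H
√(A(14) + (y(43) - 1729)) = √(3*14*(1 + 2*14) + (-3*43 - 1729)) = √(3*14*(1 + 28) + (-129 - 1729)) = √(3*14*29 - 1858) = √(1218 - 1858) = √(-640) = 8*I*√10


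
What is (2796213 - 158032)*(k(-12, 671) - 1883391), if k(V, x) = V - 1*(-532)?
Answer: -4967354497651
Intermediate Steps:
k(V, x) = 532 + V (k(V, x) = V + 532 = 532 + V)
(2796213 - 158032)*(k(-12, 671) - 1883391) = (2796213 - 158032)*((532 - 12) - 1883391) = 2638181*(520 - 1883391) = 2638181*(-1882871) = -4967354497651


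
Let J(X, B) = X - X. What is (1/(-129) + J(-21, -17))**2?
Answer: 1/16641 ≈ 6.0093e-5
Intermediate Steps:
J(X, B) = 0
(1/(-129) + J(-21, -17))**2 = (1/(-129) + 0)**2 = (-1/129 + 0)**2 = (-1/129)**2 = 1/16641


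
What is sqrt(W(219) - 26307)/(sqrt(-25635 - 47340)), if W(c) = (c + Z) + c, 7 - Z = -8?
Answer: sqrt(434)/35 ≈ 0.59522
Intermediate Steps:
Z = 15 (Z = 7 - 1*(-8) = 7 + 8 = 15)
W(c) = 15 + 2*c (W(c) = (c + 15) + c = (15 + c) + c = 15 + 2*c)
sqrt(W(219) - 26307)/(sqrt(-25635 - 47340)) = sqrt((15 + 2*219) - 26307)/(sqrt(-25635 - 47340)) = sqrt((15 + 438) - 26307)/(sqrt(-72975)) = sqrt(453 - 26307)/((5*I*sqrt(2919))) = sqrt(-25854)*(-I*sqrt(2919)/14595) = (I*sqrt(25854))*(-I*sqrt(2919)/14595) = sqrt(434)/35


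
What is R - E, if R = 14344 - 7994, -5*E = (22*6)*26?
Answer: 35182/5 ≈ 7036.4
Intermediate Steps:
E = -3432/5 (E = -22*6*26/5 = -132*26/5 = -⅕*3432 = -3432/5 ≈ -686.40)
R = 6350
R - E = 6350 - 1*(-3432/5) = 6350 + 3432/5 = 35182/5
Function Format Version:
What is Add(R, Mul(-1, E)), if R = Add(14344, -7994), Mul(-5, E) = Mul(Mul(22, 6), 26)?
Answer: Rational(35182, 5) ≈ 7036.4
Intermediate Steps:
E = Rational(-3432, 5) (E = Mul(Rational(-1, 5), Mul(Mul(22, 6), 26)) = Mul(Rational(-1, 5), Mul(132, 26)) = Mul(Rational(-1, 5), 3432) = Rational(-3432, 5) ≈ -686.40)
R = 6350
Add(R, Mul(-1, E)) = Add(6350, Mul(-1, Rational(-3432, 5))) = Add(6350, Rational(3432, 5)) = Rational(35182, 5)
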